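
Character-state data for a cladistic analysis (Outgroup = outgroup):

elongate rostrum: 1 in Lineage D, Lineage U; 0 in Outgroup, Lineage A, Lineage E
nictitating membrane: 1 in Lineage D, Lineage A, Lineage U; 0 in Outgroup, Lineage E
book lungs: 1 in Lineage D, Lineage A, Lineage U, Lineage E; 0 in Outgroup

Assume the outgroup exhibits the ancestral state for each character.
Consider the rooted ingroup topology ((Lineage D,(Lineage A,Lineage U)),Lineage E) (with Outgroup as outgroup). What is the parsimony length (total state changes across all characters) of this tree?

4

Map each character onto ((Lineage D,(Lineage A,Lineage U)),Lineage E) (rooted by Outgroup) and count the minimum state changes it requires (Fitch parsimony):
elongate rostrum: 2; nictitating membrane: 1; book lungs: 1.
Total tree length = 4.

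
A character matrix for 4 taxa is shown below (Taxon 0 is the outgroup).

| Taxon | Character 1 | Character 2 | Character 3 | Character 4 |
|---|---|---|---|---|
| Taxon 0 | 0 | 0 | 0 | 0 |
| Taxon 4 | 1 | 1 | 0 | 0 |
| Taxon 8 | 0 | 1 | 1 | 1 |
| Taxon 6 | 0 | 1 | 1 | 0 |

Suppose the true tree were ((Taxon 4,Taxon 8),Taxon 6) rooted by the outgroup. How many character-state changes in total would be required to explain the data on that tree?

5

Map each character onto ((Taxon 4,Taxon 8),Taxon 6) (rooted by Taxon 0) and count the minimum state changes it requires (Fitch parsimony):
Character 1: 1; Character 2: 1; Character 3: 2; Character 4: 1.
Total tree length = 5.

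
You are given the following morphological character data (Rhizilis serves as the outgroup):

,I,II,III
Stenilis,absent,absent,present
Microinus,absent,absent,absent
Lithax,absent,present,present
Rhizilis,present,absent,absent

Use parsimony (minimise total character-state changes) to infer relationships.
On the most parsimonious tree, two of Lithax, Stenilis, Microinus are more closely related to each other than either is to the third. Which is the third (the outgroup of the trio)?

Character polarity is set by the outgroup: the derived state is whichever differs from the outgroup's state, so for I the derived state is 'absent', and for the remaining characters it is 'present'.
I (derived state 'absent') is shared by all ingroup taxa — unites the whole ingroup.
II (derived state 'present') is unique to Lithax (autapomorphy; uninformative for grouping).
III (derived state 'present') is shared by Lithax and Stenilis — a synapomorphy uniting that clade.
Most parsimonious ingroup topology: ((Lithax,Stenilis),Microinus).
Lithax and Stenilis share a more recent common ancestor with each other than either does with Microinus, so Microinus is the least closely related of the three.

Microinus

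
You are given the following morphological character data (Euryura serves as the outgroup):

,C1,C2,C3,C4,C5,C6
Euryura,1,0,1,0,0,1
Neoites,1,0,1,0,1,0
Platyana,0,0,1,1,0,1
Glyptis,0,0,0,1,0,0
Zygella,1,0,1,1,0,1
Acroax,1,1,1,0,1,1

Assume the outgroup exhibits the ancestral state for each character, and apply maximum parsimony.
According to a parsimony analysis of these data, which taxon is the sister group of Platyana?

Glyptis

Character polarity is set by the outgroup: the derived state is whichever differs from the outgroup's state, so for C1, C3, C6 the derived state is '0', and for the remaining characters it is '1'.
C1 (derived state '0') is shared by Glyptis and Platyana — a synapomorphy uniting that clade.
C2: derived state '1' in Acroax only — an autapomorphy, so it tells us nothing about relationships among taxa.
C3 (derived state '0') is unique to Glyptis (autapomorphy; uninformative for grouping).
Only Glyptis, Platyana, and Zygella show the derived state '1' for C4, supporting them as a clade.
Only Acroax and Neoites show the derived state '1' for C5, supporting them as a clade.
C6 groups Glyptis and Neoites, which is incompatible with the clades supported by the remaining characters; treating it as convergent (homoplasy) costs fewer steps than any alternative tree.
Most parsimonious ingroup topology: ((Neoites,Acroax),((Platyana,Glyptis),Zygella)).
Platyana and Glyptis form a cherry on this tree, so they are sister taxa.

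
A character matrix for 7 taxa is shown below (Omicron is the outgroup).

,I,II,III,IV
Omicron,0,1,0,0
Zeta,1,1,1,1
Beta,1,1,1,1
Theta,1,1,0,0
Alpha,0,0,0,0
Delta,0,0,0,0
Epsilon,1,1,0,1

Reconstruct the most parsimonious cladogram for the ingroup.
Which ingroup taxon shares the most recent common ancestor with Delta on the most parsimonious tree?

Character polarity is set by the outgroup: the derived state is whichever differs from the outgroup's state, so for II the derived state is '0', and for the remaining characters it is '1'.
I (derived state '1') is shared by Beta, Epsilon, Theta, and Zeta — a synapomorphy uniting that clade.
II (derived state '0') is shared by Alpha and Delta — a synapomorphy uniting that clade.
III (derived state '1') is shared by Beta and Zeta — a synapomorphy uniting that clade.
IV: derived state '1' in Beta, Epsilon, and Zeta only — synapomorphy for {Beta, Epsilon, Zeta}.
Most parsimonious ingroup topology: ((((Zeta,Beta),Epsilon),Theta),(Alpha,Delta)).
Delta and Alpha form a cherry on this tree, so they are sister taxa.

Alpha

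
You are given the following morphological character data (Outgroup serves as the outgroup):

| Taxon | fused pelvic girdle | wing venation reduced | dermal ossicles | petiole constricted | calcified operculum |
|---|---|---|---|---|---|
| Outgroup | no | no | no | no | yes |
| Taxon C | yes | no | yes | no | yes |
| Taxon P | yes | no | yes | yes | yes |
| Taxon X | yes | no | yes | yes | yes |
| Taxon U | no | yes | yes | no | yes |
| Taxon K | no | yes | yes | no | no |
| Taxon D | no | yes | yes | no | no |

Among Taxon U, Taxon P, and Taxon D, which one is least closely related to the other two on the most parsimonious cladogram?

Character polarity is set by the outgroup: the derived state is whichever differs from the outgroup's state, so for calcified operculum the derived state is 'no', and for the remaining characters it is 'yes'.
fused pelvic girdle (derived state 'yes') is shared by Taxon C, Taxon P, and Taxon X — a synapomorphy uniting that clade.
wing venation reduced: derived state 'yes' in Taxon D, Taxon K, and Taxon U only — synapomorphy for {Taxon D, Taxon K, Taxon U}.
dermal ossicles (derived state 'yes') is shared by all ingroup taxa — unites the whole ingroup.
petiole constricted: derived state 'yes' in Taxon P and Taxon X only — synapomorphy for {Taxon P, Taxon X}.
calcified operculum: derived state 'no' in Taxon D and Taxon K only — synapomorphy for {Taxon D, Taxon K}.
Most parsimonious ingroup topology: ((Taxon C,(Taxon P,Taxon X)),(Taxon U,(Taxon K,Taxon D))).
Taxon U and Taxon D share a more recent common ancestor with each other than either does with Taxon P, so Taxon P is the least closely related of the three.

Taxon P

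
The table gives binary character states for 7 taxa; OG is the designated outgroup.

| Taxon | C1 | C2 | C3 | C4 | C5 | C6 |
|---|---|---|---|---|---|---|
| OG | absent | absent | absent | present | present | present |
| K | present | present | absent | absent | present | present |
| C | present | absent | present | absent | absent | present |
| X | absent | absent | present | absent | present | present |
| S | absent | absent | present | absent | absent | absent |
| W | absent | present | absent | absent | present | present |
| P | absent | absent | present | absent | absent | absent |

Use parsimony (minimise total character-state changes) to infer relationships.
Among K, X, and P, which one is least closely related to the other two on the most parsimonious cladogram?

Character polarity is set by the outgroup: the derived state is whichever differs from the outgroup's state, so for C4, C5, C6 the derived state is 'absent', and for the remaining characters it is 'present'.
C1 (state 'present') occurs in C and K but conflicts with the nesting implied by the other characters — most parsimoniously interpreted as homoplasy.
C2: derived state 'present' in K and W only — synapomorphy for {K, W}.
C3 (derived state 'present') is shared by C, P, S, and X — a synapomorphy uniting that clade.
C4 (derived state 'absent') is shared by all ingroup taxa — unites the whole ingroup.
Only C, P, and S show the derived state 'absent' for C5, supporting them as a clade.
Only P and S show the derived state 'absent' for C6, supporting them as a clade.
Most parsimonious ingroup topology: ((K,W),((C,(S,P)),X)).
P and X share a more recent common ancestor with each other than either does with K, so K is the least closely related of the three.

K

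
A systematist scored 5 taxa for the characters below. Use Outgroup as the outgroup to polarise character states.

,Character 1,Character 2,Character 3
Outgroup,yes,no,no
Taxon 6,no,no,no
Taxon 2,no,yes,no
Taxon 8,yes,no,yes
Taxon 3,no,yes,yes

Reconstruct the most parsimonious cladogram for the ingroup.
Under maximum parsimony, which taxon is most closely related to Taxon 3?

Character polarity is set by the outgroup: the derived state is whichever differs from the outgroup's state, so for Character 1 the derived state is 'no', and for the remaining characters it is 'yes'.
Character 1 (derived state 'no') is shared by Taxon 2, Taxon 3, and Taxon 6 — a synapomorphy uniting that clade.
Only Taxon 2 and Taxon 3 show the derived state 'yes' for Character 2, supporting them as a clade.
Character 3 groups Taxon 3 and Taxon 8, which is incompatible with the clades supported by the remaining characters; treating it as convergent (homoplasy) costs fewer steps than any alternative tree.
Most parsimonious ingroup topology: ((Taxon 6,(Taxon 2,Taxon 3)),Taxon 8).
Taxon 3 and Taxon 2 form a cherry on this tree, so they are sister taxa.

Taxon 2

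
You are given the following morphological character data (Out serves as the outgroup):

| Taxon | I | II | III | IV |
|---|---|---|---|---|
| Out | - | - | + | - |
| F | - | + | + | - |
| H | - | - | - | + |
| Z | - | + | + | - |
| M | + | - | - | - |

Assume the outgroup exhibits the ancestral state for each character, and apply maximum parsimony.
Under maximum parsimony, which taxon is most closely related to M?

H

Character polarity is set by the outgroup: the derived state is whichever differs from the outgroup's state, so for III the derived state is '-', and for the remaining characters it is '+'.
I: derived state '+' in M only — an autapomorphy, so it tells us nothing about relationships among taxa.
Only F and Z show the derived state '+' for II, supporting them as a clade.
III (derived state '-') is shared by H and M — a synapomorphy uniting that clade.
IV: derived state '+' in H only — an autapomorphy, so it tells us nothing about relationships among taxa.
Most parsimonious ingroup topology: ((F,Z),(H,M)).
M and H form a cherry on this tree, so they are sister taxa.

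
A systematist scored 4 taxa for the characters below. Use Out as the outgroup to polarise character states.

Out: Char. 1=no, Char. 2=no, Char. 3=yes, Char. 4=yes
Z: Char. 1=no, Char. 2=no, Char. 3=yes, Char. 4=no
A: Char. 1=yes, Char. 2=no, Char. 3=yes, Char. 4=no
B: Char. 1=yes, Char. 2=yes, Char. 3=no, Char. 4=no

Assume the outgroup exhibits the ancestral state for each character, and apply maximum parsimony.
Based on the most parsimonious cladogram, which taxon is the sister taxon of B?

Character polarity is set by the outgroup: the derived state is whichever differs from the outgroup's state, so for Char. 3, Char. 4 the derived state is 'no', and for the remaining characters it is 'yes'.
Char. 1 (derived state 'yes') is shared by A and B — a synapomorphy uniting that clade.
Char. 2: derived state 'yes' in B only — an autapomorphy, so it tells us nothing about relationships among taxa.
Char. 3 (derived state 'no') is unique to B (autapomorphy; uninformative for grouping).
Char. 4 (derived state 'no') is shared by all ingroup taxa — unites the whole ingroup.
Most parsimonious ingroup topology: (Z,(A,B)).
B and A form a cherry on this tree, so they are sister taxa.

A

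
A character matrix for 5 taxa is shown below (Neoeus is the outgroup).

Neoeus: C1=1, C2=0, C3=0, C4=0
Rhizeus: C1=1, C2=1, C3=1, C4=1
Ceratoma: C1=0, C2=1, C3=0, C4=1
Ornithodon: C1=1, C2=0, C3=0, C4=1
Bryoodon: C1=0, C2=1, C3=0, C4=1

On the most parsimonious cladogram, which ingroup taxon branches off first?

Ornithodon

Character polarity is set by the outgroup: the derived state is whichever differs from the outgroup's state, so for C1 the derived state is '0', and for the remaining characters it is '1'.
C1: derived state '0' in Bryoodon and Ceratoma only — synapomorphy for {Bryoodon, Ceratoma}.
Only Bryoodon, Ceratoma, and Rhizeus show the derived state '1' for C2, supporting them as a clade.
C3: derived state '1' in Rhizeus only — an autapomorphy, so it tells us nothing about relationships among taxa.
C4 (derived state '1') is shared by all ingroup taxa — unites the whole ingroup.
Most parsimonious ingroup topology: ((Rhizeus,(Ceratoma,Bryoodon)),Ornithodon).
Ornithodon is sister to the clade containing all other ingroup taxa, so it is the earliest-diverging (most basal) ingroup lineage.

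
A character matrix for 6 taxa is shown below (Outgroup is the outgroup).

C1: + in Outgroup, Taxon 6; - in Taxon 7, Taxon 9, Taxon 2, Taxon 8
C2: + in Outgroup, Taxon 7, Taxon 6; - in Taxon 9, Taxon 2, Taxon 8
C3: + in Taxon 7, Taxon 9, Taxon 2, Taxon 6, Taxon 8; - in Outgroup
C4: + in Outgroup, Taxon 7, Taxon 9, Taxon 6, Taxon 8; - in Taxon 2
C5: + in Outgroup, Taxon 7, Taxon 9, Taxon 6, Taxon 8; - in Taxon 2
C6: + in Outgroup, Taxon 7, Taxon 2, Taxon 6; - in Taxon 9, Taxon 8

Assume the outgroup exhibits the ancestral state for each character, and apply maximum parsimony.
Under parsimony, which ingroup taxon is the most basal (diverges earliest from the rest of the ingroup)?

Taxon 6

Character polarity is set by the outgroup: the derived state is whichever differs from the outgroup's state, so for C1, C2, C4, C5, C6 the derived state is '-', and for the remaining characters it is '+'.
Only Taxon 2, Taxon 7, Taxon 8, and Taxon 9 show the derived state '-' for C1, supporting them as a clade.
C2: derived state '-' in Taxon 2, Taxon 8, and Taxon 9 only — synapomorphy for {Taxon 2, Taxon 8, Taxon 9}.
C3 (derived state '+') is shared by all ingroup taxa — unites the whole ingroup.
C4: derived state '-' in Taxon 2 only — an autapomorphy, so it tells us nothing about relationships among taxa.
C5: derived state '-' in Taxon 2 only — an autapomorphy, so it tells us nothing about relationships among taxa.
Only Taxon 8 and Taxon 9 show the derived state '-' for C6, supporting them as a clade.
Most parsimonious ingroup topology: ((Taxon 7,((Taxon 9,Taxon 8),Taxon 2)),Taxon 6).
Taxon 6 is sister to the clade containing all other ingroup taxa, so it is the earliest-diverging (most basal) ingroup lineage.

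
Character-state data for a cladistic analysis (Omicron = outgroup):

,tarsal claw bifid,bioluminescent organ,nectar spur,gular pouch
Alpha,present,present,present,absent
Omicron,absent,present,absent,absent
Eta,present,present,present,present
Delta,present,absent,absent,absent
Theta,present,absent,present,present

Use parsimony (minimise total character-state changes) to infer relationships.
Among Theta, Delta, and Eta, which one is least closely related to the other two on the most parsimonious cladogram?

Character polarity is set by the outgroup: the derived state is whichever differs from the outgroup's state, so for bioluminescent organ the derived state is 'absent', and for the remaining characters it is 'present'.
All ingroup taxa share the derived state 'present' for tarsal claw bifid; it defines the ingroup but does not resolve relationships within it.
bioluminescent organ groups Delta and Theta, which is incompatible with the clades supported by the remaining characters; treating it as convergent (homoplasy) costs fewer steps than any alternative tree.
Only Alpha, Eta, and Theta show the derived state 'present' for nectar spur, supporting them as a clade.
gular pouch (derived state 'present') is shared by Eta and Theta — a synapomorphy uniting that clade.
Most parsimonious ingroup topology: (((Eta,Theta),Alpha),Delta).
Theta and Eta share a more recent common ancestor with each other than either does with Delta, so Delta is the least closely related of the three.

Delta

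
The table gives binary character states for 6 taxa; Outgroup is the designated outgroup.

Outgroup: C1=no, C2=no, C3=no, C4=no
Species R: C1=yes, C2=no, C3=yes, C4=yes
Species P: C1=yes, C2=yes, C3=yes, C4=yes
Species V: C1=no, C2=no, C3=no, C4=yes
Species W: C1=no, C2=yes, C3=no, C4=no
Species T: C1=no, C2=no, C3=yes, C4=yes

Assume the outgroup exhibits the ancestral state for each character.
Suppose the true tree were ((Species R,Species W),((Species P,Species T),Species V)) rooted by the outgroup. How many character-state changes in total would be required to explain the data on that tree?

8

Map each character onto ((Species R,Species W),((Species P,Species T),Species V)) (rooted by Outgroup) and count the minimum state changes it requires (Fitch parsimony):
C1: 2; C2: 2; C3: 2; C4: 2.
Total tree length = 8.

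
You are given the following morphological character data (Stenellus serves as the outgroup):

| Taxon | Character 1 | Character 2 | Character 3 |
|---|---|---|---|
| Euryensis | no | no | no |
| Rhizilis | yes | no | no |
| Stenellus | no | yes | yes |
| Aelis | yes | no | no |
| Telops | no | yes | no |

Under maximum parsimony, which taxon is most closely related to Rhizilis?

Character polarity is set by the outgroup: the derived state is whichever differs from the outgroup's state, so for Character 2, Character 3 the derived state is 'no', and for the remaining characters it is 'yes'.
Character 1: derived state 'yes' in Aelis and Rhizilis only — synapomorphy for {Aelis, Rhizilis}.
Only Aelis, Euryensis, and Rhizilis show the derived state 'no' for Character 2, supporting them as a clade.
All ingroup taxa share the derived state 'no' for Character 3; it defines the ingroup but does not resolve relationships within it.
Most parsimonious ingroup topology: ((Euryensis,(Aelis,Rhizilis)),Telops).
Rhizilis and Aelis form a cherry on this tree, so they are sister taxa.

Aelis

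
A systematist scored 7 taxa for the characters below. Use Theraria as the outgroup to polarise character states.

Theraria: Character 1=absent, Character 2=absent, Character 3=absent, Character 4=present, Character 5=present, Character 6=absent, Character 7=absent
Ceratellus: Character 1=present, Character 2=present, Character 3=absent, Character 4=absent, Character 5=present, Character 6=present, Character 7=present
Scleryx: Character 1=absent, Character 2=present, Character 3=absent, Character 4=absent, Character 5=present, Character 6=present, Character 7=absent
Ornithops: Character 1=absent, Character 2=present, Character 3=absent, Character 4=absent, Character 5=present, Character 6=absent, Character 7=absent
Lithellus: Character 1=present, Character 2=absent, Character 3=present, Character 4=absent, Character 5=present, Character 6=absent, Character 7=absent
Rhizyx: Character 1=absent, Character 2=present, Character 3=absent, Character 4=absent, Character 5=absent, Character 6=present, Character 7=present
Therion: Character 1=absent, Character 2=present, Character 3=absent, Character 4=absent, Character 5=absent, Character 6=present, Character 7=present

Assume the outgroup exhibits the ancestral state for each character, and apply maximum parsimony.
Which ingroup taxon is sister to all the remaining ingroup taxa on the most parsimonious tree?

Lithellus

Character polarity is set by the outgroup: the derived state is whichever differs from the outgroup's state, so for Character 4, Character 5 the derived state is 'absent', and for the remaining characters it is 'present'.
Character 1 (state 'present') occurs in Ceratellus and Lithellus but conflicts with the nesting implied by the other characters — most parsimoniously interpreted as homoplasy.
Character 2 (derived state 'present') is shared by Ceratellus, Ornithops, Rhizyx, Scleryx, and Therion — a synapomorphy uniting that clade.
Character 3 (derived state 'present') is unique to Lithellus (autapomorphy; uninformative for grouping).
Character 4 (derived state 'absent') is shared by all ingroup taxa — unites the whole ingroup.
Character 5: derived state 'absent' in Rhizyx and Therion only — synapomorphy for {Rhizyx, Therion}.
Only Ceratellus, Rhizyx, Scleryx, and Therion show the derived state 'present' for Character 6, supporting them as a clade.
Character 7 (derived state 'present') is shared by Ceratellus, Rhizyx, and Therion — a synapomorphy uniting that clade.
Most parsimonious ingroup topology: ((((Ceratellus,(Rhizyx,Therion)),Scleryx),Ornithops),Lithellus).
Lithellus is sister to the clade containing all other ingroup taxa, so it is the earliest-diverging (most basal) ingroup lineage.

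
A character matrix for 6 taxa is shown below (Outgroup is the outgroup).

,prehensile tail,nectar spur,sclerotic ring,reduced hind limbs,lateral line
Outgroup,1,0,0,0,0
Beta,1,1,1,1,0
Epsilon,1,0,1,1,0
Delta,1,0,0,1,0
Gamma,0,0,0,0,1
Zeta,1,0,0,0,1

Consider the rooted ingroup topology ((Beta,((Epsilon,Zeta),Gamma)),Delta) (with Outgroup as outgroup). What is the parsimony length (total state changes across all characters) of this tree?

Map each character onto ((Beta,((Epsilon,Zeta),Gamma)),Delta) (rooted by Outgroup) and count the minimum state changes it requires (Fitch parsimony):
prehensile tail: 1; nectar spur: 1; sclerotic ring: 2; reduced hind limbs: 3; lateral line: 2.
Total tree length = 9.

9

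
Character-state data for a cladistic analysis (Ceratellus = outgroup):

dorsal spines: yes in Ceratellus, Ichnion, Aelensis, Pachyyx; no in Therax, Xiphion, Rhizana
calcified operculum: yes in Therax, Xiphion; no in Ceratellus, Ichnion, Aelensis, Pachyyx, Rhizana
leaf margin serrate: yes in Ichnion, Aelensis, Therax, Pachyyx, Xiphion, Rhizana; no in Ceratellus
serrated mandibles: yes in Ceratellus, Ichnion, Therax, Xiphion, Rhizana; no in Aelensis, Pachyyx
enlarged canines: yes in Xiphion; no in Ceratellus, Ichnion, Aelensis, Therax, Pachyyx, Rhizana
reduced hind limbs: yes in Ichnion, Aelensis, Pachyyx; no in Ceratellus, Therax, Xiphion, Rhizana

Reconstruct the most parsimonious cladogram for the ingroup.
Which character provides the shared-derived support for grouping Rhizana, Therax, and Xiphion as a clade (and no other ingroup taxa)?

dorsal spines

Character polarity is set by the outgroup: the derived state is whichever differs from the outgroup's state, so for dorsal spines, serrated mandibles the derived state is 'no', and for the remaining characters it is 'yes'.
Only Rhizana, Therax, and Xiphion show the derived state 'no' for dorsal spines, supporting them as a clade.
calcified operculum (derived state 'yes') is shared by Therax and Xiphion — a synapomorphy uniting that clade.
All ingroup taxa share the derived state 'yes' for leaf margin serrate; it defines the ingroup but does not resolve relationships within it.
Only Aelensis and Pachyyx show the derived state 'no' for serrated mandibles, supporting them as a clade.
enlarged canines (derived state 'yes') is unique to Xiphion (autapomorphy; uninformative for grouping).
reduced hind limbs: derived state 'yes' in Aelensis, Ichnion, and Pachyyx only — synapomorphy for {Aelensis, Ichnion, Pachyyx}.
Most parsimonious ingroup topology: ((Ichnion,(Aelensis,Pachyyx)),((Therax,Xiphion),Rhizana)).
The clade {Rhizana, Therax, Xiphion} is supported by dorsal spines: its derived state 'no' occurs in exactly those taxa and in no other taxon (including the outgroup).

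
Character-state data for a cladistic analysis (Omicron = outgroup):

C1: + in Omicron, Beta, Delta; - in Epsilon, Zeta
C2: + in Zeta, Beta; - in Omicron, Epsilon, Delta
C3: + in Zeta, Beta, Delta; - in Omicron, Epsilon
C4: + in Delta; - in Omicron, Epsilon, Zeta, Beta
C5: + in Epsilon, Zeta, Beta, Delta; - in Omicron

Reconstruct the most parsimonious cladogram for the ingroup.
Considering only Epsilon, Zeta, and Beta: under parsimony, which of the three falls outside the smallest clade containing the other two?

Character polarity is set by the outgroup: the derived state is whichever differs from the outgroup's state, so for C1 the derived state is '-', and for the remaining characters it is '+'.
C1 groups Epsilon and Zeta, which is incompatible with the clades supported by the remaining characters; treating it as convergent (homoplasy) costs fewer steps than any alternative tree.
C2 (derived state '+') is shared by Beta and Zeta — a synapomorphy uniting that clade.
C3: derived state '+' in Beta, Delta, and Zeta only — synapomorphy for {Beta, Delta, Zeta}.
C4 (derived state '+') is unique to Delta (autapomorphy; uninformative for grouping).
All ingroup taxa share the derived state '+' for C5; it defines the ingroup but does not resolve relationships within it.
Most parsimonious ingroup topology: (((Zeta,Beta),Delta),Epsilon).
Zeta and Beta share a more recent common ancestor with each other than either does with Epsilon, so Epsilon is the least closely related of the three.

Epsilon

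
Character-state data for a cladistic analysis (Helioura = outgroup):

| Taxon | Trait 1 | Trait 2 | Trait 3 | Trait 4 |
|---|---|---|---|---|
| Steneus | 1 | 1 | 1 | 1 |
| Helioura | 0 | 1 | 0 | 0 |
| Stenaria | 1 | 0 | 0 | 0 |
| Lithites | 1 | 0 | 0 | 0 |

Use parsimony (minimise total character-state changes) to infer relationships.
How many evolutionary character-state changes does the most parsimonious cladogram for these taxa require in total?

Character polarity is set by the outgroup: the derived state is whichever differs from the outgroup's state, so for Trait 2 the derived state is '0', and for the remaining characters it is '1'.
All ingroup taxa share the derived state '1' for Trait 1; it defines the ingroup but does not resolve relationships within it.
Only Lithites and Stenaria show the derived state '0' for Trait 2, supporting them as a clade.
Trait 3: derived state '1' in Steneus only — an autapomorphy, so it tells us nothing about relationships among taxa.
Trait 4: derived state '1' in Steneus only — an autapomorphy, so it tells us nothing about relationships among taxa.
Most parsimonious ingroup topology: ((Stenaria,Lithites),Steneus).
Changes per character on this tree: Trait 1: 1; Trait 2: 1; Trait 3: 1; Trait 4: 1.
Total = 4.

4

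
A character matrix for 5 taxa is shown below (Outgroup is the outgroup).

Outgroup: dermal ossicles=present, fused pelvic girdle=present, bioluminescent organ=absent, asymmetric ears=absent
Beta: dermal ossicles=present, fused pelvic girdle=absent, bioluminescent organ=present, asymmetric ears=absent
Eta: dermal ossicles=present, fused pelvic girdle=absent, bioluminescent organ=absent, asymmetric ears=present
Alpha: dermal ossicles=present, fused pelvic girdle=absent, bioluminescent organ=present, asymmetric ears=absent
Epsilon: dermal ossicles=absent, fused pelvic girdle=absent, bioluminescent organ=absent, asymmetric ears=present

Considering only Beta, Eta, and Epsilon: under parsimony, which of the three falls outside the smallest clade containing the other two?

Beta

Character polarity is set by the outgroup: the derived state is whichever differs from the outgroup's state, so for dermal ossicles, fused pelvic girdle the derived state is 'absent', and for the remaining characters it is 'present'.
dermal ossicles (derived state 'absent') is unique to Epsilon (autapomorphy; uninformative for grouping).
fused pelvic girdle (derived state 'absent') is shared by all ingroup taxa — unites the whole ingroup.
bioluminescent organ (derived state 'present') is shared by Alpha and Beta — a synapomorphy uniting that clade.
asymmetric ears: derived state 'present' in Epsilon and Eta only — synapomorphy for {Epsilon, Eta}.
Most parsimonious ingroup topology: ((Beta,Alpha),(Eta,Epsilon)).
Epsilon and Eta share a more recent common ancestor with each other than either does with Beta, so Beta is the least closely related of the three.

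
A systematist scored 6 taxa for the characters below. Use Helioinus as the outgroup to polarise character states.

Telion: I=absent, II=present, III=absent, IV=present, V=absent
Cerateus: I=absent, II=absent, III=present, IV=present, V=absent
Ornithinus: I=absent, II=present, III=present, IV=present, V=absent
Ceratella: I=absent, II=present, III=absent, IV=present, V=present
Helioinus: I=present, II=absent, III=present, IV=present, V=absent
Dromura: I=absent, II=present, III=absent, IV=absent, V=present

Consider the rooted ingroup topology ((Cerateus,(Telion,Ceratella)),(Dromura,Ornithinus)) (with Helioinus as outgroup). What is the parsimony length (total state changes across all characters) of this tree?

Map each character onto ((Cerateus,(Telion,Ceratella)),(Dromura,Ornithinus)) (rooted by Helioinus) and count the minimum state changes it requires (Fitch parsimony):
I: 1; II: 2; III: 2; IV: 1; V: 2.
Total tree length = 8.

8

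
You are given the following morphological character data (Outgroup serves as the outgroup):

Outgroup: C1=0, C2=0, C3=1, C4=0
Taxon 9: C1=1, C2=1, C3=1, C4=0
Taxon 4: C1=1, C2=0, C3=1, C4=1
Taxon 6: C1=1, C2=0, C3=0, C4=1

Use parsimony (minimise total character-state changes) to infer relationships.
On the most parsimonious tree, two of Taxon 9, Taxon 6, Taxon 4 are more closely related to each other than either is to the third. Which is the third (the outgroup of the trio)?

Taxon 9

Character polarity is set by the outgroup: the derived state is whichever differs from the outgroup's state, so for C3 the derived state is '0', and for the remaining characters it is '1'.
All ingroup taxa share the derived state '1' for C1; it defines the ingroup but does not resolve relationships within it.
C2 (derived state '1') is unique to Taxon 9 (autapomorphy; uninformative for grouping).
C3 (derived state '0') is unique to Taxon 6 (autapomorphy; uninformative for grouping).
C4 (derived state '1') is shared by Taxon 4 and Taxon 6 — a synapomorphy uniting that clade.
Most parsimonious ingroup topology: (Taxon 9,(Taxon 4,Taxon 6)).
Taxon 6 and Taxon 4 share a more recent common ancestor with each other than either does with Taxon 9, so Taxon 9 is the least closely related of the three.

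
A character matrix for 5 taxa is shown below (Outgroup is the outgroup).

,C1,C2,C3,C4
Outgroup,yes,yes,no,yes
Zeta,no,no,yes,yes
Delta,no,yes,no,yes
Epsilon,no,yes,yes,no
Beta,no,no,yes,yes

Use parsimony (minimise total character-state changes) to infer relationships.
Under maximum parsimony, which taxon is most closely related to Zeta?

Beta

Character polarity is set by the outgroup: the derived state is whichever differs from the outgroup's state, so for C1, C2, C4 the derived state is 'no', and for the remaining characters it is 'yes'.
All ingroup taxa share the derived state 'no' for C1; it defines the ingroup but does not resolve relationships within it.
Only Beta and Zeta show the derived state 'no' for C2, supporting them as a clade.
Only Beta, Epsilon, and Zeta show the derived state 'yes' for C3, supporting them as a clade.
C4: derived state 'no' in Epsilon only — an autapomorphy, so it tells us nothing about relationships among taxa.
Most parsimonious ingroup topology: (((Zeta,Beta),Epsilon),Delta).
Zeta and Beta form a cherry on this tree, so they are sister taxa.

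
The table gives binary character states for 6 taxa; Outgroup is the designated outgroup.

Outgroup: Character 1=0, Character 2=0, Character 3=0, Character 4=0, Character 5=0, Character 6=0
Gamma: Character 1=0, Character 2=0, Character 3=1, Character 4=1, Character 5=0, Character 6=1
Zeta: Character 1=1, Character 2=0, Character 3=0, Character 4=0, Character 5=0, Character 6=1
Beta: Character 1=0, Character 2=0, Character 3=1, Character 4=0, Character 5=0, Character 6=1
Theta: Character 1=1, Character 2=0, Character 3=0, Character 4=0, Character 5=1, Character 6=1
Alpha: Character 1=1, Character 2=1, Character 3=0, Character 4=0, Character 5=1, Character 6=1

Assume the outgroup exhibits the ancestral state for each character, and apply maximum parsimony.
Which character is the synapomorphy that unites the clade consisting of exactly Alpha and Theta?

Character 5

The outgroup has state '0' for every character, so '1' is the derived state throughout.
Character 1: derived state '1' in Alpha, Theta, and Zeta only — synapomorphy for {Alpha, Theta, Zeta}.
Character 2: derived state '1' in Alpha only — an autapomorphy, so it tells us nothing about relationships among taxa.
Only Beta and Gamma show the derived state '1' for Character 3, supporting them as a clade.
Character 4: derived state '1' in Gamma only — an autapomorphy, so it tells us nothing about relationships among taxa.
Character 5 (derived state '1') is shared by Alpha and Theta — a synapomorphy uniting that clade.
All ingroup taxa share the derived state '1' for Character 6; it defines the ingroup but does not resolve relationships within it.
Most parsimonious ingroup topology: ((Gamma,Beta),(Zeta,(Theta,Alpha))).
The clade {Alpha, Theta} is supported by Character 5: its derived state '1' occurs in exactly those taxa and in no other taxon (including the outgroup).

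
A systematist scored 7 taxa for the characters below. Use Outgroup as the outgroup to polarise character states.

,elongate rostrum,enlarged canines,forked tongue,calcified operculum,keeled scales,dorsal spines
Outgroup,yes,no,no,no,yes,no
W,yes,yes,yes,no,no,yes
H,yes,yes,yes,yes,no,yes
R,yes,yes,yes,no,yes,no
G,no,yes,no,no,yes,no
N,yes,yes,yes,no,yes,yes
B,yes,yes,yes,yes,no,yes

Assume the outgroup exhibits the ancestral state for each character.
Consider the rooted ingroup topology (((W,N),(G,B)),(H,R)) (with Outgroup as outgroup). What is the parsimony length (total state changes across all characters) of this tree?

Map each character onto (((W,N),(G,B)),(H,R)) (rooted by Outgroup) and count the minimum state changes it requires (Fitch parsimony):
elongate rostrum: 1; enlarged canines: 1; forked tongue: 2; calcified operculum: 2; keeled scales: 3; dorsal spines: 3.
Total tree length = 12.

12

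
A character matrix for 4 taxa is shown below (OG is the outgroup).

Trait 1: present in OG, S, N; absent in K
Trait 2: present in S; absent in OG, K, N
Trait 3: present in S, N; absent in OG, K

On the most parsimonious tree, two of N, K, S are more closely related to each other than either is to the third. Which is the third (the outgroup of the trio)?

K

Character polarity is set by the outgroup: the derived state is whichever differs from the outgroup's state, so for Trait 1 the derived state is 'absent', and for the remaining characters it is 'present'.
Trait 1 (derived state 'absent') is unique to K (autapomorphy; uninformative for grouping).
Trait 2 (derived state 'present') is unique to S (autapomorphy; uninformative for grouping).
Trait 3 (derived state 'present') is shared by N and S — a synapomorphy uniting that clade.
Most parsimonious ingroup topology: (K,(S,N)).
N and S share a more recent common ancestor with each other than either does with K, so K is the least closely related of the three.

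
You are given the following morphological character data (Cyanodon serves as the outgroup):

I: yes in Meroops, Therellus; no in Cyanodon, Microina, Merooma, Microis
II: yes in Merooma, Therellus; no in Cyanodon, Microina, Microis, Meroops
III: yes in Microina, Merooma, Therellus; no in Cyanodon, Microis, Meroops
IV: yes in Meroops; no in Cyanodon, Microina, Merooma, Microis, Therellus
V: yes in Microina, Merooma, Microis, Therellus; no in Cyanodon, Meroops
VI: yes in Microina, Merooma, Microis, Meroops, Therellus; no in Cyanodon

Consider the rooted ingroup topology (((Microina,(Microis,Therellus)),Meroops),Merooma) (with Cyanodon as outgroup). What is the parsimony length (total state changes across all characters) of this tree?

Map each character onto (((Microina,(Microis,Therellus)),Meroops),Merooma) (rooted by Cyanodon) and count the minimum state changes it requires (Fitch parsimony):
I: 2; II: 2; III: 3; IV: 1; V: 2; VI: 1.
Total tree length = 11.

11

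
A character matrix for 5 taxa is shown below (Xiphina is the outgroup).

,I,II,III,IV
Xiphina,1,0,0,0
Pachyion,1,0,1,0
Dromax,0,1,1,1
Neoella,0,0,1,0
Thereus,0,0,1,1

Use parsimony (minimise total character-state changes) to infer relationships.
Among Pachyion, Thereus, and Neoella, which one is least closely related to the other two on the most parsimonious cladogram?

Character polarity is set by the outgroup: the derived state is whichever differs from the outgroup's state, so for I the derived state is '0', and for the remaining characters it is '1'.
I (derived state '0') is shared by Dromax, Neoella, and Thereus — a synapomorphy uniting that clade.
II (derived state '1') is unique to Dromax (autapomorphy; uninformative for grouping).
All ingroup taxa share the derived state '1' for III; it defines the ingroup but does not resolve relationships within it.
Only Dromax and Thereus show the derived state '1' for IV, supporting them as a clade.
Most parsimonious ingroup topology: (Pachyion,((Dromax,Thereus),Neoella)).
Neoella and Thereus share a more recent common ancestor with each other than either does with Pachyion, so Pachyion is the least closely related of the three.

Pachyion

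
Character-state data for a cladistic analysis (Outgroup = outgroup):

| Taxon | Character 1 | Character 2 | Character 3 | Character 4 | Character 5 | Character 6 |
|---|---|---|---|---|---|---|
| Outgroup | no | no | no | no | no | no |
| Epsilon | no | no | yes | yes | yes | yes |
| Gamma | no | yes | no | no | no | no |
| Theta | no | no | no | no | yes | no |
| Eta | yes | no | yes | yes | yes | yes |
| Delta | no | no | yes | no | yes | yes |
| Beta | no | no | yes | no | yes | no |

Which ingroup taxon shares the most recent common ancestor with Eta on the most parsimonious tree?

The outgroup has state 'no' for every character, so 'yes' is the derived state throughout.
Character 1 (derived state 'yes') is unique to Eta (autapomorphy; uninformative for grouping).
Character 2: derived state 'yes' in Gamma only — an autapomorphy, so it tells us nothing about relationships among taxa.
Character 3 (derived state 'yes') is shared by Beta, Delta, Epsilon, and Eta — a synapomorphy uniting that clade.
Character 4 (derived state 'yes') is shared by Epsilon and Eta — a synapomorphy uniting that clade.
Character 5 (derived state 'yes') is shared by Beta, Delta, Epsilon, Eta, and Theta — a synapomorphy uniting that clade.
Character 6: derived state 'yes' in Delta, Epsilon, and Eta only — synapomorphy for {Delta, Epsilon, Eta}.
Most parsimonious ingroup topology: (((((Epsilon,Eta),Delta),Beta),Theta),Gamma).
Eta and Epsilon form a cherry on this tree, so they are sister taxa.

Epsilon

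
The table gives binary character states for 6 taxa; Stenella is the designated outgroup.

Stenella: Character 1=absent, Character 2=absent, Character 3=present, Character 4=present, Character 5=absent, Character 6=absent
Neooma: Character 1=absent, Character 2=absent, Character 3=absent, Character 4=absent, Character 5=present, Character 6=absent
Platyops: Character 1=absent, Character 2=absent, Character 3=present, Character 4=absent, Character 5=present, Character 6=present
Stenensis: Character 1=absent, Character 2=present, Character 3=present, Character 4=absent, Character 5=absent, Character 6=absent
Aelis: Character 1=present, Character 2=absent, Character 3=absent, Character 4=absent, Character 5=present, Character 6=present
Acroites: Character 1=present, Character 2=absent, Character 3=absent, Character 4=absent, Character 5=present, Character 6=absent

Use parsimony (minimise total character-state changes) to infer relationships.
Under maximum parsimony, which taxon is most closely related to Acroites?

Aelis

Character polarity is set by the outgroup: the derived state is whichever differs from the outgroup's state, so for Character 3, Character 4 the derived state is 'absent', and for the remaining characters it is 'present'.
Character 1: derived state 'present' in Acroites and Aelis only — synapomorphy for {Acroites, Aelis}.
Character 2: derived state 'present' in Stenensis only — an autapomorphy, so it tells us nothing about relationships among taxa.
Character 3 (derived state 'absent') is shared by Acroites, Aelis, and Neooma — a synapomorphy uniting that clade.
Character 4 (derived state 'absent') is shared by all ingroup taxa — unites the whole ingroup.
Character 5: derived state 'present' in Acroites, Aelis, Neooma, and Platyops only — synapomorphy for {Acroites, Aelis, Neooma, Platyops}.
Character 6 (state 'present') occurs in Aelis and Platyops but conflicts with the nesting implied by the other characters — most parsimoniously interpreted as homoplasy.
Most parsimonious ingroup topology: (((Neooma,(Aelis,Acroites)),Platyops),Stenensis).
Acroites and Aelis form a cherry on this tree, so they are sister taxa.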